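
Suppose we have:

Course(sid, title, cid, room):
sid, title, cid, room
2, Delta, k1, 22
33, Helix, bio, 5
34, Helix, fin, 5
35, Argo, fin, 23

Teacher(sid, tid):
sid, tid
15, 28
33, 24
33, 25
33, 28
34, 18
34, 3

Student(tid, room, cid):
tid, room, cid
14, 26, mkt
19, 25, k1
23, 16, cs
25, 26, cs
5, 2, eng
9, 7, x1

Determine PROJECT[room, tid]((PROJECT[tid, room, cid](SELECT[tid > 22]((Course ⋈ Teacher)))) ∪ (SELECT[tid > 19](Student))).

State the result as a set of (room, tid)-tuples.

{(16, 23), (26, 25), (5, 24), (5, 25), (5, 28)}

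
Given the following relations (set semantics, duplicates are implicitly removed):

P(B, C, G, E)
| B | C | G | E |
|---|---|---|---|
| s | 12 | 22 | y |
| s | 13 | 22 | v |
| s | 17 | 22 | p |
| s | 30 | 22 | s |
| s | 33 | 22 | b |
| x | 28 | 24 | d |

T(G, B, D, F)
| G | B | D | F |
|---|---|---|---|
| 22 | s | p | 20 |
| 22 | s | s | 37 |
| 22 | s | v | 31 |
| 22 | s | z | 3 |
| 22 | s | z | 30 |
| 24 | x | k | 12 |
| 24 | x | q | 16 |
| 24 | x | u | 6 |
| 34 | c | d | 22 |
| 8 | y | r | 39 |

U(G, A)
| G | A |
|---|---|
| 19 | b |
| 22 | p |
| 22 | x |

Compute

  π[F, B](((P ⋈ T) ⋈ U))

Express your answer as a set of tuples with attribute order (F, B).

{(20, s), (3, s), (30, s), (31, s), (37, s)}

Natural join on B, G: {(s, 12, 22, y, p, 20), (s, 12, 22, y, s, 37), (s, 12, 22, y, v, 31), (s, 12, 22, y, z, 3), (s, 12, 22, y, z, 30), (s, 13, 22, v, p, 20), (s, 13, 22, v, s, 37), (s, 13, 22, v, v, 31), (s, 13, 22, v, z, 3), (s, 13, 22, v, z, 30), (s, 17, 22, p, p, 20), (s, 17, 22, p, s, 37), (s, 17, 22, p, v, 31), (s, 17, 22, p, z, 3), (s, 17, 22, p, z, 30), (s, 30, 22, s, p, 20), (s, 30, 22, s, s, 37), (s, 30, 22, s, v, 31), (s, 30, 22, s, z, 3), (s, 30, 22, s, z, 30), (s, 33, 22, b, p, 20), (s, 33, 22, b, s, 37), (s, 33, 22, b, v, 31), (s, 33, 22, b, z, 3), (s, 33, 22, b, z, 30), (x, 28, 24, d, k, 12), (x, 28, 24, d, q, 16), (x, 28, 24, d, u, 6)}
Natural join on G: {(s, 12, 22, y, p, 20, p), (s, 12, 22, y, p, 20, x), (s, 12, 22, y, s, 37, p), (s, 12, 22, y, s, 37, x), (s, 12, 22, y, v, 31, p), (s, 12, 22, y, v, 31, x), (s, 12, 22, y, z, 3, p), (s, 12, 22, y, z, 3, x), (s, 12, 22, y, z, 30, p), (s, 12, 22, y, z, 30, x), (s, 13, 22, v, p, 20, p), (s, 13, 22, v, p, 20, x), (s, 13, 22, v, s, 37, p), (s, 13, 22, v, s, 37, x), (s, 13, 22, v, v, 31, p), (s, 13, 22, v, v, 31, x), (s, 13, 22, v, z, 3, p), (s, 13, 22, v, z, 3, x), (s, 13, 22, v, z, 30, p), (s, 13, 22, v, z, 30, x), (s, 17, 22, p, p, 20, p), (s, 17, 22, p, p, 20, x), (s, 17, 22, p, s, 37, p), (s, 17, 22, p, s, 37, x), (s, 17, 22, p, v, 31, p), (s, 17, 22, p, v, 31, x), (s, 17, 22, p, z, 3, p), (s, 17, 22, p, z, 3, x), (s, 17, 22, p, z, 30, p), (s, 17, 22, p, z, 30, x), (s, 30, 22, s, p, 20, p), (s, 30, 22, s, p, 20, x), (s, 30, 22, s, s, 37, p), (s, 30, 22, s, s, 37, x), (s, 30, 22, s, v, 31, p), (s, 30, 22, s, v, 31, x), (s, 30, 22, s, z, 3, p), (s, 30, 22, s, z, 3, x), (s, 30, 22, s, z, 30, p), (s, 30, 22, s, z, 30, x), (s, 33, 22, b, p, 20, p), (s, 33, 22, b, p, 20, x), (s, 33, 22, b, s, 37, p), (s, 33, 22, b, s, 37, x), (s, 33, 22, b, v, 31, p), (s, 33, 22, b, v, 31, x), (s, 33, 22, b, z, 3, p), (s, 33, 22, b, z, 3, x), (s, 33, 22, b, z, 30, p), (s, 33, 22, b, z, 30, x)}
Projecting to F, B (45 duplicate(s) eliminated): {(20, s), (3, s), (30, s), (31, s), (37, s)}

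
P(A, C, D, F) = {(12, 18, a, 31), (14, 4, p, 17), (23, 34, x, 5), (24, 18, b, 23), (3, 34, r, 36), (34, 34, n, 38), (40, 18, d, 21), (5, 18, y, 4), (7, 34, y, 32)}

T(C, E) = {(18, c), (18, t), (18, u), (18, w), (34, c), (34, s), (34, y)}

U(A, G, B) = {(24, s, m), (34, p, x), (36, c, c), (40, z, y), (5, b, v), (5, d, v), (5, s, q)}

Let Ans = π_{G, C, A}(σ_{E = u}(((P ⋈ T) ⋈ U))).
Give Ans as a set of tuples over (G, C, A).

{(b, 18, 5), (d, 18, 5), (s, 18, 24), (s, 18, 5), (z, 18, 40)}

Joining P and T on C yields {(12, 18, a, 31, c), (12, 18, a, 31, t), (12, 18, a, 31, u), (12, 18, a, 31, w), (23, 34, x, 5, c), (23, 34, x, 5, s), (23, 34, x, 5, y), (24, 18, b, 23, c), (24, 18, b, 23, t), (24, 18, b, 23, u), (24, 18, b, 23, w), (3, 34, r, 36, c), (3, 34, r, 36, s), (3, 34, r, 36, y), (34, 34, n, 38, c), (34, 34, n, 38, s), (34, 34, n, 38, y), (40, 18, d, 21, c), (40, 18, d, 21, t), (40, 18, d, 21, u), (40, 18, d, 21, w), (5, 18, y, 4, c), (5, 18, y, 4, t), (5, 18, y, 4, u), (5, 18, y, 4, w), (7, 34, y, 32, c), (7, 34, y, 32, s), (7, 34, y, 32, y)}.
Joining (P ⋈ T) and U on A yields {(24, 18, b, 23, c, s, m), (24, 18, b, 23, t, s, m), (24, 18, b, 23, u, s, m), (24, 18, b, 23, w, s, m), (34, 34, n, 38, c, p, x), (34, 34, n, 38, s, p, x), (34, 34, n, 38, y, p, x), (40, 18, d, 21, c, z, y), (40, 18, d, 21, t, z, y), (40, 18, d, 21, u, z, y), (40, 18, d, 21, w, z, y), (5, 18, y, 4, c, b, v), (5, 18, y, 4, c, d, v), (5, 18, y, 4, c, s, q), (5, 18, y, 4, t, b, v), (5, 18, y, 4, t, d, v), (5, 18, y, 4, t, s, q), (5, 18, y, 4, u, b, v), (5, 18, y, 4, u, d, v), (5, 18, y, 4, u, s, q), (5, 18, y, 4, w, b, v), (5, 18, y, 4, w, d, v), (5, 18, y, 4, w, s, q)}.
σ[E = u]: keep tuples satisfying E = u → {(24, 18, b, 23, u, s, m), (40, 18, d, 21, u, z, y), (5, 18, y, 4, u, b, v), (5, 18, y, 4, u, d, v), (5, 18, y, 4, u, s, q)}
Projecting to G, C, A: {(b, 18, 5), (d, 18, 5), (s, 18, 24), (s, 18, 5), (z, 18, 40)}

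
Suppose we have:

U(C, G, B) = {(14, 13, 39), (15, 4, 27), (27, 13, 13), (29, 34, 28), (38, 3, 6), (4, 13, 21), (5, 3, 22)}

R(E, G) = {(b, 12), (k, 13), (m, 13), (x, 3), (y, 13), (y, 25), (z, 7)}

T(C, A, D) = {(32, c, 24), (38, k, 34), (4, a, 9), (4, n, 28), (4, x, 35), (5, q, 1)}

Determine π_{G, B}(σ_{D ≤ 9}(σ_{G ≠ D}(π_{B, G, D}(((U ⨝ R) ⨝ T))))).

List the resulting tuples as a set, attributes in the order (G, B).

{(13, 21), (3, 22)}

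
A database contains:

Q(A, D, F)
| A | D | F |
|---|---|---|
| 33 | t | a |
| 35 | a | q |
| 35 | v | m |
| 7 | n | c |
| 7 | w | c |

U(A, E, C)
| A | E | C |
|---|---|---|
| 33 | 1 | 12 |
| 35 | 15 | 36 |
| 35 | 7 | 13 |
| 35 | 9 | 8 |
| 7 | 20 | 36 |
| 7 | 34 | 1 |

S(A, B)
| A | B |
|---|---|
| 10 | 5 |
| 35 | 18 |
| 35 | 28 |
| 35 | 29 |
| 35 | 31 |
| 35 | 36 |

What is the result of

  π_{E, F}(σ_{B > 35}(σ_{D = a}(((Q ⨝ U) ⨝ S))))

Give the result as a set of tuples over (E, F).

Q ⋈ U (natural join on A): {(33, t, a, 1, 12), (35, a, q, 15, 36), (35, a, q, 7, 13), (35, a, q, 9, 8), (35, v, m, 15, 36), (35, v, m, 7, 13), (35, v, m, 9, 8), (7, n, c, 20, 36), (7, n, c, 34, 1), (7, w, c, 20, 36), (7, w, c, 34, 1)}
(Q ⨝ U) ⋈ S (natural join on A): {(35, a, q, 15, 36, 18), (35, a, q, 15, 36, 28), (35, a, q, 15, 36, 29), (35, a, q, 15, 36, 31), (35, a, q, 15, 36, 36), (35, a, q, 7, 13, 18), (35, a, q, 7, 13, 28), (35, a, q, 7, 13, 29), (35, a, q, 7, 13, 31), (35, a, q, 7, 13, 36), (35, a, q, 9, 8, 18), (35, a, q, 9, 8, 28), (35, a, q, 9, 8, 29), (35, a, q, 9, 8, 31), (35, a, q, 9, 8, 36), (35, v, m, 15, 36, 18), (35, v, m, 15, 36, 28), (35, v, m, 15, 36, 29), (35, v, m, 15, 36, 31), (35, v, m, 15, 36, 36), (35, v, m, 7, 13, 18), (35, v, m, 7, 13, 28), (35, v, m, 7, 13, 29), (35, v, m, 7, 13, 31), (35, v, m, 7, 13, 36), (35, v, m, 9, 8, 18), (35, v, m, 9, 8, 28), (35, v, m, 9, 8, 29), (35, v, m, 9, 8, 31), (35, v, m, 9, 8, 36)}
Filtering on D = a leaves {(35, a, q, 15, 36, 18), (35, a, q, 15, 36, 28), (35, a, q, 15, 36, 29), (35, a, q, 15, 36, 31), (35, a, q, 15, 36, 36), (35, a, q, 7, 13, 18), (35, a, q, 7, 13, 28), (35, a, q, 7, 13, 29), (35, a, q, 7, 13, 31), (35, a, q, 7, 13, 36), (35, a, q, 9, 8, 18), (35, a, q, 9, 8, 28), (35, a, q, 9, 8, 29), (35, a, q, 9, 8, 31), (35, a, q, 9, 8, 36)}.
Filtering on B > 35 leaves {(35, a, q, 15, 36, 36), (35, a, q, 7, 13, 36), (35, a, q, 9, 8, 36)}.
π[E, F]: project onto (E, F) → {(15, q), (7, q), (9, q)}

{(15, q), (7, q), (9, q)}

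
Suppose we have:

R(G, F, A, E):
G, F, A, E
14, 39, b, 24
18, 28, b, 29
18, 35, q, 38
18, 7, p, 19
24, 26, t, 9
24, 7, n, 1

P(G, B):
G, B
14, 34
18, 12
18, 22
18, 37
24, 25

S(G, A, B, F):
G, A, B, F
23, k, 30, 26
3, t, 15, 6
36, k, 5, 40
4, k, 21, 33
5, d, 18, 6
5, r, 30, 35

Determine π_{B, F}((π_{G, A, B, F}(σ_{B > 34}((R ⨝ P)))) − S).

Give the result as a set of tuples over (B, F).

Joining R and P on G yields {(14, 39, b, 24, 34), (18, 28, b, 29, 12), (18, 28, b, 29, 22), (18, 28, b, 29, 37), (18, 35, q, 38, 12), (18, 35, q, 38, 22), (18, 35, q, 38, 37), (18, 7, p, 19, 12), (18, 7, p, 19, 22), (18, 7, p, 19, 37), (24, 26, t, 9, 25), (24, 7, n, 1, 25)}.
Selection B > 34: {(18, 28, b, 29, 37), (18, 35, q, 38, 37), (18, 7, p, 19, 37)}
π[G, A, B, F]: project onto (G, A, B, F) → {(18, b, 37, 28), (18, p, 37, 7), (18, q, 37, 35)}
Difference: {(18, b, 37, 28), (18, p, 37, 7), (18, q, 37, 35)} with {(23, k, 30, 26), (3, t, 15, 6), (36, k, 5, 40), (4, k, 21, 33), (5, d, 18, 6), (5, r, 30, 35)} → {(18, b, 37, 28), (18, p, 37, 7), (18, q, 37, 35)}
π[B, F]: project onto (B, F) → {(37, 28), (37, 35), (37, 7)}

{(37, 28), (37, 35), (37, 7)}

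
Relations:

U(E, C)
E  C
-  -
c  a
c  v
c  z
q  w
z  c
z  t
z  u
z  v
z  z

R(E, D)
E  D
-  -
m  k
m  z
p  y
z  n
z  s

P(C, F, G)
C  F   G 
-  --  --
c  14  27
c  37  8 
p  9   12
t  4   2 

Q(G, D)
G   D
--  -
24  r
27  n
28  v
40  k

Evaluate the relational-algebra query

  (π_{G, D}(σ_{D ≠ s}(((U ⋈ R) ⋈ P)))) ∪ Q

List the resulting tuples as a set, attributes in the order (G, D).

U ⋈ R (natural join on E): {(z, c, n), (z, c, s), (z, t, n), (z, t, s), (z, u, n), (z, u, s), (z, v, n), (z, v, s), (z, z, n), (z, z, s)}
(U ⋈ R) ⋈ P (natural join on C): {(z, c, n, 14, 27), (z, c, n, 37, 8), (z, c, s, 14, 27), (z, c, s, 37, 8), (z, t, n, 4, 2), (z, t, s, 4, 2)}
σ[D ≠ s]: keep tuples satisfying D ≠ s → {(z, c, n, 14, 27), (z, c, n, 37, 8), (z, t, n, 4, 2)}
π[G, D]: project onto (G, D) → {(2, n), (27, n), (8, n)}
Set union of the two operands is {(2, n), (24, r), (27, n), (28, v), (40, k), (8, n)}.

{(2, n), (24, r), (27, n), (28, v), (40, k), (8, n)}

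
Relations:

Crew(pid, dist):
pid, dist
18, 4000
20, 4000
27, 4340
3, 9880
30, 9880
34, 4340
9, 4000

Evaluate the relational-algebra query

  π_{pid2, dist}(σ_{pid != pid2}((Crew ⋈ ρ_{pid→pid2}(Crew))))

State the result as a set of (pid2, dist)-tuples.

ρ[pid→pid2]: schema becomes (pid2, dist); tuples unchanged.
Crew ⋈ ρ_{pid→pid2}(Crew) (natural join on dist): {(18, 4000, 18), (18, 4000, 20), (18, 4000, 9), (20, 4000, 18), (20, 4000, 20), (20, 4000, 9), (27, 4340, 27), (27, 4340, 34), (3, 9880, 3), (3, 9880, 30), (30, 9880, 3), (30, 9880, 30), (34, 4340, 27), (34, 4340, 34), (9, 4000, 18), (9, 4000, 20), (9, 4000, 9)}
Selection pid != pid2: {(18, 4000, 20), (18, 4000, 9), (20, 4000, 18), (20, 4000, 9), (27, 4340, 34), (3, 9880, 30), (30, 9880, 3), (34, 4340, 27), (9, 4000, 18), (9, 4000, 20)}
Projecting to pid2, dist (3 duplicate(s) eliminated): {(18, 4000), (20, 4000), (27, 4340), (3, 9880), (30, 9880), (34, 4340), (9, 4000)}

{(18, 4000), (20, 4000), (27, 4340), (3, 9880), (30, 9880), (34, 4340), (9, 4000)}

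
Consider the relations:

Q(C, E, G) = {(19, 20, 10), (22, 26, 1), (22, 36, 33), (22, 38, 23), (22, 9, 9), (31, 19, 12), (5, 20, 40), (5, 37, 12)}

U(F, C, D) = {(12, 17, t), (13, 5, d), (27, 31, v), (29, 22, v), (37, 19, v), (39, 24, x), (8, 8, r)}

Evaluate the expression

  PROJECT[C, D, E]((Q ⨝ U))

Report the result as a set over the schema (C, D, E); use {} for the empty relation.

Natural join on C: {(19, 20, 10, 37, v), (22, 26, 1, 29, v), (22, 36, 33, 29, v), (22, 38, 23, 29, v), (22, 9, 9, 29, v), (31, 19, 12, 27, v), (5, 20, 40, 13, d), (5, 37, 12, 13, d)}
Projecting to C, D, E: {(19, v, 20), (22, v, 26), (22, v, 36), (22, v, 38), (22, v, 9), (31, v, 19), (5, d, 20), (5, d, 37)}

{(19, v, 20), (22, v, 26), (22, v, 36), (22, v, 38), (22, v, 9), (31, v, 19), (5, d, 20), (5, d, 37)}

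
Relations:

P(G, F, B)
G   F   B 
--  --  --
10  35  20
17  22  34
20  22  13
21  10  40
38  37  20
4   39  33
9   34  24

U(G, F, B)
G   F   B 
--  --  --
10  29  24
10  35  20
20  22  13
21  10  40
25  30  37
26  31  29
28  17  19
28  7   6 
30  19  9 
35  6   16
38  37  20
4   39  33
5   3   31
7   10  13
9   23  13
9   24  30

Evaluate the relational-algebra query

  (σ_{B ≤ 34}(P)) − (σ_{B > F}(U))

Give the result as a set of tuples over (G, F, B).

Filtering on B ≤ 34 leaves {(10, 35, 20), (17, 22, 34), (20, 22, 13), (38, 37, 20), (4, 39, 33), (9, 34, 24)}.
Filtering on B > F leaves {(21, 10, 40), (25, 30, 37), (28, 17, 19), (35, 6, 16), (5, 3, 31), (7, 10, 13), (9, 24, 30)}.
Difference: {(10, 35, 20), (17, 22, 34), (20, 22, 13), (38, 37, 20), (4, 39, 33), (9, 34, 24)} with {(21, 10, 40), (25, 30, 37), (28, 17, 19), (35, 6, 16), (5, 3, 31), (7, 10, 13), (9, 24, 30)} → {(10, 35, 20), (17, 22, 34), (20, 22, 13), (38, 37, 20), (4, 39, 33), (9, 34, 24)}

{(10, 35, 20), (17, 22, 34), (20, 22, 13), (38, 37, 20), (4, 39, 33), (9, 34, 24)}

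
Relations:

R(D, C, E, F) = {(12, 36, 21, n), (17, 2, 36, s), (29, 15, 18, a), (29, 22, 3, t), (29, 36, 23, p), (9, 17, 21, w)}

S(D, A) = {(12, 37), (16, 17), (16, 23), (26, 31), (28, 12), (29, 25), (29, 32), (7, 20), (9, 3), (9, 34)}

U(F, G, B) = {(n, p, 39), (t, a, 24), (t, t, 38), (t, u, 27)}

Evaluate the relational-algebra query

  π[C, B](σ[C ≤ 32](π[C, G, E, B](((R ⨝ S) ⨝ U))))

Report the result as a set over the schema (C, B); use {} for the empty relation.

Natural join on D: {(12, 36, 21, n, 37), (29, 15, 18, a, 25), (29, 15, 18, a, 32), (29, 22, 3, t, 25), (29, 22, 3, t, 32), (29, 36, 23, p, 25), (29, 36, 23, p, 32), (9, 17, 21, w, 3), (9, 17, 21, w, 34)}
Natural join on F: {(12, 36, 21, n, 37, p, 39), (29, 22, 3, t, 25, a, 24), (29, 22, 3, t, 25, t, 38), (29, 22, 3, t, 25, u, 27), (29, 22, 3, t, 32, a, 24), (29, 22, 3, t, 32, t, 38), (29, 22, 3, t, 32, u, 27)}
Keep only column(s) C, G, E, B (3 duplicate(s) eliminated): {(22, a, 3, 24), (22, t, 3, 38), (22, u, 3, 27), (36, p, 21, 39)}
Filtering on C ≤ 32 leaves {(22, a, 3, 24), (22, t, 3, 38), (22, u, 3, 27)}.
Keep only column(s) C, B: {(22, 24), (22, 27), (22, 38)}

{(22, 24), (22, 27), (22, 38)}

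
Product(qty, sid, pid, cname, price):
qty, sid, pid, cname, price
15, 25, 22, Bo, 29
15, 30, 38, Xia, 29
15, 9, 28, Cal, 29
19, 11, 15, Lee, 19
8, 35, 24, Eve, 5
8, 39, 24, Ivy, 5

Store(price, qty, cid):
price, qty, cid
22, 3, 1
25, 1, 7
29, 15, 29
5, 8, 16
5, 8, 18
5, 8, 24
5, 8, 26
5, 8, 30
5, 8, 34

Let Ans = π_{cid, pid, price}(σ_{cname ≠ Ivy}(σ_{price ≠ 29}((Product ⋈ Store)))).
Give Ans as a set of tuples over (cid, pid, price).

{(16, 24, 5), (18, 24, 5), (24, 24, 5), (26, 24, 5), (30, 24, 5), (34, 24, 5)}

Joining Product and Store on qty, price yields {(15, 25, 22, Bo, 29, 29), (15, 30, 38, Xia, 29, 29), (15, 9, 28, Cal, 29, 29), (8, 35, 24, Eve, 5, 16), (8, 35, 24, Eve, 5, 18), (8, 35, 24, Eve, 5, 24), (8, 35, 24, Eve, 5, 26), (8, 35, 24, Eve, 5, 30), (8, 35, 24, Eve, 5, 34), (8, 39, 24, Ivy, 5, 16), (8, 39, 24, Ivy, 5, 18), (8, 39, 24, Ivy, 5, 24), (8, 39, 24, Ivy, 5, 26), (8, 39, 24, Ivy, 5, 30), (8, 39, 24, Ivy, 5, 34)}.
σ[price ≠ 29]: keep tuples satisfying price ≠ 29 → {(8, 35, 24, Eve, 5, 16), (8, 35, 24, Eve, 5, 18), (8, 35, 24, Eve, 5, 24), (8, 35, 24, Eve, 5, 26), (8, 35, 24, Eve, 5, 30), (8, 35, 24, Eve, 5, 34), (8, 39, 24, Ivy, 5, 16), (8, 39, 24, Ivy, 5, 18), (8, 39, 24, Ivy, 5, 24), (8, 39, 24, Ivy, 5, 26), (8, 39, 24, Ivy, 5, 30), (8, 39, 24, Ivy, 5, 34)}
σ[cname ≠ Ivy]: keep tuples satisfying cname ≠ Ivy → {(8, 35, 24, Eve, 5, 16), (8, 35, 24, Eve, 5, 18), (8, 35, 24, Eve, 5, 24), (8, 35, 24, Eve, 5, 26), (8, 35, 24, Eve, 5, 30), (8, 35, 24, Eve, 5, 34)}
Projecting to cid, pid, price: {(16, 24, 5), (18, 24, 5), (24, 24, 5), (26, 24, 5), (30, 24, 5), (34, 24, 5)}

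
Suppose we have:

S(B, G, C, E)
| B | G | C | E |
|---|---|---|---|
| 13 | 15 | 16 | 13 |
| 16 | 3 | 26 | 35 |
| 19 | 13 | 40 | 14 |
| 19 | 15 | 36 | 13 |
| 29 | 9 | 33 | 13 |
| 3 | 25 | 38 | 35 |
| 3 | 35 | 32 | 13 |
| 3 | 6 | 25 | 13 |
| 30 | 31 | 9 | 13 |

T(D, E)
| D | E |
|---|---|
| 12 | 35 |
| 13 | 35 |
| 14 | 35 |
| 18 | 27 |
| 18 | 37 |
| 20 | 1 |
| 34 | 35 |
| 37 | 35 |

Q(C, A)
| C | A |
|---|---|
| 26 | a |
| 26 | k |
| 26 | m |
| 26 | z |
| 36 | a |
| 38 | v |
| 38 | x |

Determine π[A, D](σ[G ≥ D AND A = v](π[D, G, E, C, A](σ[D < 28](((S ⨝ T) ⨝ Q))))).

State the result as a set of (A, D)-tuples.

Joining S and T on E yields {(16, 3, 26, 35, 12), (16, 3, 26, 35, 13), (16, 3, 26, 35, 14), (16, 3, 26, 35, 34), (16, 3, 26, 35, 37), (3, 25, 38, 35, 12), (3, 25, 38, 35, 13), (3, 25, 38, 35, 14), (3, 25, 38, 35, 34), (3, 25, 38, 35, 37)}.
Joining (S ⨝ T) and Q on C yields {(16, 3, 26, 35, 12, a), (16, 3, 26, 35, 12, k), (16, 3, 26, 35, 12, m), (16, 3, 26, 35, 12, z), (16, 3, 26, 35, 13, a), (16, 3, 26, 35, 13, k), (16, 3, 26, 35, 13, m), (16, 3, 26, 35, 13, z), (16, 3, 26, 35, 14, a), (16, 3, 26, 35, 14, k), (16, 3, 26, 35, 14, m), (16, 3, 26, 35, 14, z), (16, 3, 26, 35, 34, a), (16, 3, 26, 35, 34, k), (16, 3, 26, 35, 34, m), (16, 3, 26, 35, 34, z), (16, 3, 26, 35, 37, a), (16, 3, 26, 35, 37, k), (16, 3, 26, 35, 37, m), (16, 3, 26, 35, 37, z), (3, 25, 38, 35, 12, v), (3, 25, 38, 35, 12, x), (3, 25, 38, 35, 13, v), (3, 25, 38, 35, 13, x), (3, 25, 38, 35, 14, v), (3, 25, 38, 35, 14, x), (3, 25, 38, 35, 34, v), (3, 25, 38, 35, 34, x), (3, 25, 38, 35, 37, v), (3, 25, 38, 35, 37, x)}.
Filtering on D < 28 leaves {(16, 3, 26, 35, 12, a), (16, 3, 26, 35, 12, k), (16, 3, 26, 35, 12, m), (16, 3, 26, 35, 12, z), (16, 3, 26, 35, 13, a), (16, 3, 26, 35, 13, k), (16, 3, 26, 35, 13, m), (16, 3, 26, 35, 13, z), (16, 3, 26, 35, 14, a), (16, 3, 26, 35, 14, k), (16, 3, 26, 35, 14, m), (16, 3, 26, 35, 14, z), (3, 25, 38, 35, 12, v), (3, 25, 38, 35, 12, x), (3, 25, 38, 35, 13, v), (3, 25, 38, 35, 13, x), (3, 25, 38, 35, 14, v), (3, 25, 38, 35, 14, x)}.
π[D, G, E, C, A]: project onto (D, G, E, C, A) → {(12, 25, 35, 38, v), (12, 25, 35, 38, x), (12, 3, 35, 26, a), (12, 3, 35, 26, k), (12, 3, 35, 26, m), (12, 3, 35, 26, z), (13, 25, 35, 38, v), (13, 25, 35, 38, x), (13, 3, 35, 26, a), (13, 3, 35, 26, k), (13, 3, 35, 26, m), (13, 3, 35, 26, z), (14, 25, 35, 38, v), (14, 25, 35, 38, x), (14, 3, 35, 26, a), (14, 3, 35, 26, k), (14, 3, 35, 26, m), (14, 3, 35, 26, z)}
Filtering on G ≥ D AND A = v leaves {(12, 25, 35, 38, v), (13, 25, 35, 38, v), (14, 25, 35, 38, v)}.
π[A, D]: project onto (A, D) → {(v, 12), (v, 13), (v, 14)}

{(v, 12), (v, 13), (v, 14)}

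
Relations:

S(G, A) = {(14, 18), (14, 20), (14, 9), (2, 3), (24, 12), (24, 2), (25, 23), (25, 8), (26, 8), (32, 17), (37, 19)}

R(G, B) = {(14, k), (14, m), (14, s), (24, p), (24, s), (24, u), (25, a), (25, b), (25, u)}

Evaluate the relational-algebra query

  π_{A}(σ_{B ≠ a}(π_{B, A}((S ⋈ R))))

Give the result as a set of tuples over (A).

S ⋈ R (natural join on G): {(14, 18, k), (14, 18, m), (14, 18, s), (14, 20, k), (14, 20, m), (14, 20, s), (14, 9, k), (14, 9, m), (14, 9, s), (24, 12, p), (24, 12, s), (24, 12, u), (24, 2, p), (24, 2, s), (24, 2, u), (25, 23, a), (25, 23, b), (25, 23, u), (25, 8, a), (25, 8, b), (25, 8, u)}
π[B, A]: project onto (B, A) → {(a, 23), (a, 8), (b, 23), (b, 8), (k, 18), (k, 20), (k, 9), (m, 18), (m, 20), (m, 9), (p, 12), (p, 2), (s, 12), (s, 18), (s, 2), (s, 20), (s, 9), (u, 12), (u, 2), (u, 23), (u, 8)}
Apply σ_{B ≠ a}; surviving tuples: {(b, 23), (b, 8), (k, 18), (k, 20), (k, 9), (m, 18), (m, 20), (m, 9), (p, 12), (p, 2), (s, 12), (s, 18), (s, 2), (s, 20), (s, 9), (u, 12), (u, 2), (u, 23), (u, 8)}
π[A]: project onto (A) (12 duplicate(s) eliminated) → {12, 18, 2, 20, 23, 8, 9}

{12, 18, 2, 20, 23, 8, 9}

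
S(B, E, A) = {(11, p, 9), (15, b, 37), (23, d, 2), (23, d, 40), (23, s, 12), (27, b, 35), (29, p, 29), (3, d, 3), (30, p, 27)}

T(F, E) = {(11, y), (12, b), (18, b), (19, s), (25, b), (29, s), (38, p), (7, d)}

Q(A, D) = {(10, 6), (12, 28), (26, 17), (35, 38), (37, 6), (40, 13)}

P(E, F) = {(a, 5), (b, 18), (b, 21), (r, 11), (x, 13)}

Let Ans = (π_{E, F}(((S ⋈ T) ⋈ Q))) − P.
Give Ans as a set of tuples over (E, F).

{(b, 12), (b, 25), (d, 7), (s, 19), (s, 29)}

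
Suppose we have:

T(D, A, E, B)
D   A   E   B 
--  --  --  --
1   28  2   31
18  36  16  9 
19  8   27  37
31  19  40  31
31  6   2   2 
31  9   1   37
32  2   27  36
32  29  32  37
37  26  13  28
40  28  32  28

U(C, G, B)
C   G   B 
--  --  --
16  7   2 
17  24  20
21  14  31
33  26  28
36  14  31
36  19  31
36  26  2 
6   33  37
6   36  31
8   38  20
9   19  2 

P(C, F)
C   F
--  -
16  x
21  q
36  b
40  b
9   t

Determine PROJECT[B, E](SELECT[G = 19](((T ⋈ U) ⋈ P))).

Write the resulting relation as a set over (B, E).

Joining T and U on B yields {(1, 28, 2, 31, 21, 14), (1, 28, 2, 31, 36, 14), (1, 28, 2, 31, 36, 19), (1, 28, 2, 31, 6, 36), (19, 8, 27, 37, 6, 33), (31, 19, 40, 31, 21, 14), (31, 19, 40, 31, 36, 14), (31, 19, 40, 31, 36, 19), (31, 19, 40, 31, 6, 36), (31, 6, 2, 2, 16, 7), (31, 6, 2, 2, 36, 26), (31, 6, 2, 2, 9, 19), (31, 9, 1, 37, 6, 33), (32, 29, 32, 37, 6, 33), (37, 26, 13, 28, 33, 26), (40, 28, 32, 28, 33, 26)}.
Joining (T ⋈ U) and P on C yields {(1, 28, 2, 31, 21, 14, q), (1, 28, 2, 31, 36, 14, b), (1, 28, 2, 31, 36, 19, b), (31, 19, 40, 31, 21, 14, q), (31, 19, 40, 31, 36, 14, b), (31, 19, 40, 31, 36, 19, b), (31, 6, 2, 2, 16, 7, x), (31, 6, 2, 2, 36, 26, b), (31, 6, 2, 2, 9, 19, t)}.
Apply σ_{G = 19}; surviving tuples: {(1, 28, 2, 31, 36, 19, b), (31, 19, 40, 31, 36, 19, b), (31, 6, 2, 2, 9, 19, t)}
Projecting to B, E: {(2, 2), (31, 2), (31, 40)}

{(2, 2), (31, 2), (31, 40)}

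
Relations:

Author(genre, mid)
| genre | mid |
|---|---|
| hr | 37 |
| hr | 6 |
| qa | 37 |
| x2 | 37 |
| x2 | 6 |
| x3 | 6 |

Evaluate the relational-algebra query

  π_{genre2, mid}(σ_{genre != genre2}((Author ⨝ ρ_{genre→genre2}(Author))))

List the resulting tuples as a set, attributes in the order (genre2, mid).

{(hr, 37), (hr, 6), (qa, 37), (x2, 37), (x2, 6), (x3, 6)}

ρ[genre→genre2]: schema becomes (genre2, mid); tuples unchanged.
Joining Author and ρ_{genre→genre2}(Author) on mid yields {(hr, 37, hr), (hr, 37, qa), (hr, 37, x2), (hr, 6, hr), (hr, 6, x2), (hr, 6, x3), (qa, 37, hr), (qa, 37, qa), (qa, 37, x2), (x2, 37, hr), (x2, 37, qa), (x2, 37, x2), (x2, 6, hr), (x2, 6, x2), (x2, 6, x3), (x3, 6, hr), (x3, 6, x2), (x3, 6, x3)}.
σ[genre != genre2]: keep tuples satisfying genre != genre2 → {(hr, 37, qa), (hr, 37, x2), (hr, 6, x2), (hr, 6, x3), (qa, 37, hr), (qa, 37, x2), (x2, 37, hr), (x2, 37, qa), (x2, 6, hr), (x2, 6, x3), (x3, 6, hr), (x3, 6, x2)}
π[genre2, mid]: project onto (genre2, mid) (6 duplicate(s) eliminated) → {(hr, 37), (hr, 6), (qa, 37), (x2, 37), (x2, 6), (x3, 6)}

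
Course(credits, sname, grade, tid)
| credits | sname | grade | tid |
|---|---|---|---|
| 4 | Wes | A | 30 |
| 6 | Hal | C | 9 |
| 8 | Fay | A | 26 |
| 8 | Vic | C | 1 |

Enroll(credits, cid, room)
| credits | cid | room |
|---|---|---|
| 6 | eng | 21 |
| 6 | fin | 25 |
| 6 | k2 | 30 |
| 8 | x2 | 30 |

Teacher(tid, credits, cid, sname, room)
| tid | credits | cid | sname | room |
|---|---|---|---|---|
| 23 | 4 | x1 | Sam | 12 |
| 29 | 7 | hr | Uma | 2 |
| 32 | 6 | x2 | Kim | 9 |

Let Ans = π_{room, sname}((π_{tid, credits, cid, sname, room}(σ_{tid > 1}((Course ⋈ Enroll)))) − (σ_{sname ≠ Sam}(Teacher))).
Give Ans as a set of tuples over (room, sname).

{(21, Hal), (25, Hal), (30, Fay), (30, Hal)}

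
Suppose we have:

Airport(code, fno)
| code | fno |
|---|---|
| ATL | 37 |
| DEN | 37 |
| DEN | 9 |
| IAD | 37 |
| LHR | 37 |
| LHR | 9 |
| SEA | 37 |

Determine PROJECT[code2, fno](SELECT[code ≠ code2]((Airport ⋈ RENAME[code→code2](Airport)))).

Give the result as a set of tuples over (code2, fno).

{(ATL, 37), (DEN, 37), (DEN, 9), (IAD, 37), (LHR, 37), (LHR, 9), (SEA, 37)}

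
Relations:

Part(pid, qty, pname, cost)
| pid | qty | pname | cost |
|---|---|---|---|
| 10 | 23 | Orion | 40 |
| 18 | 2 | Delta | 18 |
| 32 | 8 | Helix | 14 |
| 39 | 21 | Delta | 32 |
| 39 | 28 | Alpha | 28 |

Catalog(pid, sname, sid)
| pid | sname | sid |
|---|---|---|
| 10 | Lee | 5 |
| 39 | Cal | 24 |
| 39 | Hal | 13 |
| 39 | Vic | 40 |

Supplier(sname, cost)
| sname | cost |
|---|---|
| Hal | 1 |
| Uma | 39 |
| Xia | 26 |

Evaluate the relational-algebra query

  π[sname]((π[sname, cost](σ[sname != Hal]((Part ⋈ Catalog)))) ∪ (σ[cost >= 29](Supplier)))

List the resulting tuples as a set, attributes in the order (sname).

{Cal, Lee, Uma, Vic}

Part ⋈ Catalog (natural join on pid): {(10, 23, Orion, 40, Lee, 5), (39, 21, Delta, 32, Cal, 24), (39, 21, Delta, 32, Hal, 13), (39, 21, Delta, 32, Vic, 40), (39, 28, Alpha, 28, Cal, 24), (39, 28, Alpha, 28, Hal, 13), (39, 28, Alpha, 28, Vic, 40)}
σ[sname != Hal]: keep tuples satisfying sname != Hal → {(10, 23, Orion, 40, Lee, 5), (39, 21, Delta, 32, Cal, 24), (39, 21, Delta, 32, Vic, 40), (39, 28, Alpha, 28, Cal, 24), (39, 28, Alpha, 28, Vic, 40)}
π[sname, cost]: project onto (sname, cost) → {(Cal, 28), (Cal, 32), (Lee, 40), (Vic, 28), (Vic, 32)}
σ[cost >= 29]: keep tuples satisfying cost >= 29 → {(Uma, 39)}
Taking the union: {(Cal, 28), (Cal, 32), (Lee, 40), (Uma, 39), (Vic, 28), (Vic, 32)}
π[sname]: project onto (sname) (2 duplicate(s) eliminated) → {Cal, Lee, Uma, Vic}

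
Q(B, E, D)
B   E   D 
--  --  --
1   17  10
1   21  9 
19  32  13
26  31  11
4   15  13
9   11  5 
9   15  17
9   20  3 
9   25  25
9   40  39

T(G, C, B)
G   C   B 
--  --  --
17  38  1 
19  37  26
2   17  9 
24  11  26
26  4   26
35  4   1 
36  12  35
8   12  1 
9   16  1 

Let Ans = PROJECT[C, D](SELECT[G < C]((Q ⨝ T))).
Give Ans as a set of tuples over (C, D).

Natural join on B: {(1, 17, 10, 17, 38), (1, 17, 10, 35, 4), (1, 17, 10, 8, 12), (1, 17, 10, 9, 16), (1, 21, 9, 17, 38), (1, 21, 9, 35, 4), (1, 21, 9, 8, 12), (1, 21, 9, 9, 16), (26, 31, 11, 19, 37), (26, 31, 11, 24, 11), (26, 31, 11, 26, 4), (9, 11, 5, 2, 17), (9, 15, 17, 2, 17), (9, 20, 3, 2, 17), (9, 25, 25, 2, 17), (9, 40, 39, 2, 17)}
σ[G < C]: keep tuples satisfying G < C → {(1, 17, 10, 17, 38), (1, 17, 10, 8, 12), (1, 17, 10, 9, 16), (1, 21, 9, 17, 38), (1, 21, 9, 8, 12), (1, 21, 9, 9, 16), (26, 31, 11, 19, 37), (9, 11, 5, 2, 17), (9, 15, 17, 2, 17), (9, 20, 3, 2, 17), (9, 25, 25, 2, 17), (9, 40, 39, 2, 17)}
π[C, D]: project onto (C, D) → {(12, 10), (12, 9), (16, 10), (16, 9), (17, 17), (17, 25), (17, 3), (17, 39), (17, 5), (37, 11), (38, 10), (38, 9)}

{(12, 10), (12, 9), (16, 10), (16, 9), (17, 17), (17, 25), (17, 3), (17, 39), (17, 5), (37, 11), (38, 10), (38, 9)}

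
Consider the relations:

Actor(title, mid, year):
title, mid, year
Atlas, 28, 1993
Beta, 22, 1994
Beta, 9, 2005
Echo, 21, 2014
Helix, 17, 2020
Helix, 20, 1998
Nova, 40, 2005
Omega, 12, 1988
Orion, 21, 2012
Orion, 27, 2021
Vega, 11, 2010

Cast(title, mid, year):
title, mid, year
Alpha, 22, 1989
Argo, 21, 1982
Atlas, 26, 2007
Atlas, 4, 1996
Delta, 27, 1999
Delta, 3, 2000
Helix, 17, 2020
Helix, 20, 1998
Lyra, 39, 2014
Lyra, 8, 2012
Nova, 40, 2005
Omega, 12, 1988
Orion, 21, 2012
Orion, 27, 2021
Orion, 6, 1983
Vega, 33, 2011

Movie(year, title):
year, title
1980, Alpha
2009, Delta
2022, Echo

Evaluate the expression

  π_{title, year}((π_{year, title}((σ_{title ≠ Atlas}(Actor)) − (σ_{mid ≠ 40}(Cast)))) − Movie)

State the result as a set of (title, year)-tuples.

Apply σ_{title ≠ Atlas}; surviving tuples: {(Beta, 22, 1994), (Beta, 9, 2005), (Echo, 21, 2014), (Helix, 17, 2020), (Helix, 20, 1998), (Nova, 40, 2005), (Omega, 12, 1988), (Orion, 21, 2012), (Orion, 27, 2021), (Vega, 11, 2010)}
Apply σ_{mid ≠ 40}; surviving tuples: {(Alpha, 22, 1989), (Argo, 21, 1982), (Atlas, 26, 2007), (Atlas, 4, 1996), (Delta, 27, 1999), (Delta, 3, 2000), (Helix, 17, 2020), (Helix, 20, 1998), (Lyra, 39, 2014), (Lyra, 8, 2012), (Omega, 12, 1988), (Orion, 21, 2012), (Orion, 27, 2021), (Orion, 6, 1983), (Vega, 33, 2011)}
Taking the difference: {(Beta, 22, 1994), (Beta, 9, 2005), (Echo, 21, 2014), (Nova, 40, 2005), (Vega, 11, 2010)}
π_{year, title} gives {(1994, Beta), (2005, Beta), (2005, Nova), (2010, Vega), (2014, Echo)}.
Taking the difference: {(1994, Beta), (2005, Beta), (2005, Nova), (2010, Vega), (2014, Echo)}
π_{title, year} gives {(Beta, 1994), (Beta, 2005), (Echo, 2014), (Nova, 2005), (Vega, 2010)}.

{(Beta, 1994), (Beta, 2005), (Echo, 2014), (Nova, 2005), (Vega, 2010)}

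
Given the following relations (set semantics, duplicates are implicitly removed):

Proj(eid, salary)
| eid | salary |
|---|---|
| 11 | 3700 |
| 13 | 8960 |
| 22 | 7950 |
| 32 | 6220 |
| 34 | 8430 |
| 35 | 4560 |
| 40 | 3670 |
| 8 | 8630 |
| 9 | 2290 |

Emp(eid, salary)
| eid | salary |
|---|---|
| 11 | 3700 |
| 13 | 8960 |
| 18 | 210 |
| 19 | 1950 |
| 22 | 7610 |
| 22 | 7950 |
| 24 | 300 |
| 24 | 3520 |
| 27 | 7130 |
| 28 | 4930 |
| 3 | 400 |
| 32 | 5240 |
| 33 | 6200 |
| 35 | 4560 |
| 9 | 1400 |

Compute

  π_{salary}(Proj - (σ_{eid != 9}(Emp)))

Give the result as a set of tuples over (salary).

Selection eid != 9: {(11, 3700), (13, 8960), (18, 210), (19, 1950), (22, 7610), (22, 7950), (24, 300), (24, 3520), (27, 7130), (28, 4930), (3, 400), (32, 5240), (33, 6200), (35, 4560)}
Taking the difference: {(32, 6220), (34, 8430), (40, 3670), (8, 8630), (9, 2290)}
Projecting to salary: {2290, 3670, 6220, 8430, 8630}

{2290, 3670, 6220, 8430, 8630}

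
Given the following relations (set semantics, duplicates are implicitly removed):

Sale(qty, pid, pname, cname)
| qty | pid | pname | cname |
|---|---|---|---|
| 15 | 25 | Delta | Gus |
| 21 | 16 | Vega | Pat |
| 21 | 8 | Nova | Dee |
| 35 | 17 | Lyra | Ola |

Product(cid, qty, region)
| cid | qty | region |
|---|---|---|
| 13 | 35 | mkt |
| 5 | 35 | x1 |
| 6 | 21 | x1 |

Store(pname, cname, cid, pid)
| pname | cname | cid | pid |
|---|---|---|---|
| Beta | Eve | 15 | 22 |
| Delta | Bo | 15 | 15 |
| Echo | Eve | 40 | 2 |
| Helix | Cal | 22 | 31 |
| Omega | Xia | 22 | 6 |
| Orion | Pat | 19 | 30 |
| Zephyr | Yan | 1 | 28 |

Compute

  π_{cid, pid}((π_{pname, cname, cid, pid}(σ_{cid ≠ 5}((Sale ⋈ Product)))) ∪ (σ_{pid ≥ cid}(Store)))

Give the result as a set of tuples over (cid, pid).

{(1, 28), (13, 17), (15, 15), (15, 22), (19, 30), (22, 31), (6, 16), (6, 8)}

Sale ⋈ Product (natural join on qty): {(21, 16, Vega, Pat, 6, x1), (21, 8, Nova, Dee, 6, x1), (35, 17, Lyra, Ola, 13, mkt), (35, 17, Lyra, Ola, 5, x1)}
Selection cid ≠ 5: {(21, 16, Vega, Pat, 6, x1), (21, 8, Nova, Dee, 6, x1), (35, 17, Lyra, Ola, 13, mkt)}
π_{pname, cname, cid, pid} gives {(Lyra, Ola, 13, 17), (Nova, Dee, 6, 8), (Vega, Pat, 6, 16)}.
Selection pid ≥ cid: {(Beta, Eve, 15, 22), (Delta, Bo, 15, 15), (Helix, Cal, 22, 31), (Orion, Pat, 19, 30), (Zephyr, Yan, 1, 28)}
Taking the union: {(Beta, Eve, 15, 22), (Delta, Bo, 15, 15), (Helix, Cal, 22, 31), (Lyra, Ola, 13, 17), (Nova, Dee, 6, 8), (Orion, Pat, 19, 30), (Vega, Pat, 6, 16), (Zephyr, Yan, 1, 28)}
π_{cid, pid} gives {(1, 28), (13, 17), (15, 15), (15, 22), (19, 30), (22, 31), (6, 16), (6, 8)}.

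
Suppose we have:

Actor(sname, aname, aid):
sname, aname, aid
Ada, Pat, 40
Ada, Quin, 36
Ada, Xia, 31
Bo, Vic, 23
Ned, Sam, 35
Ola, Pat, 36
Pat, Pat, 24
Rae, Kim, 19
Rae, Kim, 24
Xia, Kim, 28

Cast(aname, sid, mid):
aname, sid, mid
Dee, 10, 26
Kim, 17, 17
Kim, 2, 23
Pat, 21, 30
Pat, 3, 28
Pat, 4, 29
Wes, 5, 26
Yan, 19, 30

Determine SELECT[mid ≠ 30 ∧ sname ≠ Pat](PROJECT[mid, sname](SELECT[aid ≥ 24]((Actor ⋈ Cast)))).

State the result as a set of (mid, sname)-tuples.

{(17, Rae), (17, Xia), (23, Rae), (23, Xia), (28, Ada), (28, Ola), (29, Ada), (29, Ola)}

Joining Actor and Cast on aname yields {(Ada, Pat, 40, 21, 30), (Ada, Pat, 40, 3, 28), (Ada, Pat, 40, 4, 29), (Ola, Pat, 36, 21, 30), (Ola, Pat, 36, 3, 28), (Ola, Pat, 36, 4, 29), (Pat, Pat, 24, 21, 30), (Pat, Pat, 24, 3, 28), (Pat, Pat, 24, 4, 29), (Rae, Kim, 19, 17, 17), (Rae, Kim, 19, 2, 23), (Rae, Kim, 24, 17, 17), (Rae, Kim, 24, 2, 23), (Xia, Kim, 28, 17, 17), (Xia, Kim, 28, 2, 23)}.
Apply σ_{aid ≥ 24}; surviving tuples: {(Ada, Pat, 40, 21, 30), (Ada, Pat, 40, 3, 28), (Ada, Pat, 40, 4, 29), (Ola, Pat, 36, 21, 30), (Ola, Pat, 36, 3, 28), (Ola, Pat, 36, 4, 29), (Pat, Pat, 24, 21, 30), (Pat, Pat, 24, 3, 28), (Pat, Pat, 24, 4, 29), (Rae, Kim, 24, 17, 17), (Rae, Kim, 24, 2, 23), (Xia, Kim, 28, 17, 17), (Xia, Kim, 28, 2, 23)}
π_{mid, sname} gives {(17, Rae), (17, Xia), (23, Rae), (23, Xia), (28, Ada), (28, Ola), (28, Pat), (29, Ada), (29, Ola), (29, Pat), (30, Ada), (30, Ola), (30, Pat)}.
Apply σ_{mid ≠ 30 ∧ sname ≠ Pat}; surviving tuples: {(17, Rae), (17, Xia), (23, Rae), (23, Xia), (28, Ada), (28, Ola), (29, Ada), (29, Ola)}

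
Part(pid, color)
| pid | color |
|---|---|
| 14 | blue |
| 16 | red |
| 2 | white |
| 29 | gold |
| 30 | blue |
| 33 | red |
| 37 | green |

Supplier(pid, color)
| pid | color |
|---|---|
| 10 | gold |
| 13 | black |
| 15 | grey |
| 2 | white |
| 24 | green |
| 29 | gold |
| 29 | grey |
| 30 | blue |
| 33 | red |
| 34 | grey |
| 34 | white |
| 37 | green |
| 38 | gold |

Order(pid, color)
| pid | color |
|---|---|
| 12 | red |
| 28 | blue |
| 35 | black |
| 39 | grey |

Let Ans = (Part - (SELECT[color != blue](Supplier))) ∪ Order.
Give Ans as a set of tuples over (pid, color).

Selection color != blue: {(10, gold), (13, black), (15, grey), (2, white), (24, green), (29, gold), (29, grey), (33, red), (34, grey), (34, white), (37, green), (38, gold)}
Taking the difference: {(14, blue), (16, red), (30, blue)}
Taking the union: {(12, red), (14, blue), (16, red), (28, blue), (30, blue), (35, black), (39, grey)}

{(12, red), (14, blue), (16, red), (28, blue), (30, blue), (35, black), (39, grey)}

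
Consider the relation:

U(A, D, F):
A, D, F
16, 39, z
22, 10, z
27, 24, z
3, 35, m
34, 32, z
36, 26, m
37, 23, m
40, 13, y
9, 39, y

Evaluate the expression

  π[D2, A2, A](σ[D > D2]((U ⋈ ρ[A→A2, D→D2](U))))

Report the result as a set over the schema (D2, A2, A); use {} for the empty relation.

ρ[A→A2, D→D2]: schema becomes (A2, D2, F); tuples unchanged.
U ⋈ ρ[A→A2, D→D2](U) (natural join on F): {(16, 39, z, 16, 39), (16, 39, z, 22, 10), (16, 39, z, 27, 24), (16, 39, z, 34, 32), (22, 10, z, 16, 39), (22, 10, z, 22, 10), (22, 10, z, 27, 24), (22, 10, z, 34, 32), (27, 24, z, 16, 39), (27, 24, z, 22, 10), (27, 24, z, 27, 24), (27, 24, z, 34, 32), (3, 35, m, 3, 35), (3, 35, m, 36, 26), (3, 35, m, 37, 23), (34, 32, z, 16, 39), (34, 32, z, 22, 10), (34, 32, z, 27, 24), (34, 32, z, 34, 32), (36, 26, m, 3, 35), (36, 26, m, 36, 26), (36, 26, m, 37, 23), (37, 23, m, 3, 35), (37, 23, m, 36, 26), (37, 23, m, 37, 23), (40, 13, y, 40, 13), (40, 13, y, 9, 39), (9, 39, y, 40, 13), (9, 39, y, 9, 39)}
Filtering on D > D2 leaves {(16, 39, z, 22, 10), (16, 39, z, 27, 24), (16, 39, z, 34, 32), (27, 24, z, 22, 10), (3, 35, m, 36, 26), (3, 35, m, 37, 23), (34, 32, z, 22, 10), (34, 32, z, 27, 24), (36, 26, m, 37, 23), (9, 39, y, 40, 13)}.
π_{D2, A2, A} gives {(10, 22, 16), (10, 22, 27), (10, 22, 34), (13, 40, 9), (23, 37, 3), (23, 37, 36), (24, 27, 16), (24, 27, 34), (26, 36, 3), (32, 34, 16)}.

{(10, 22, 16), (10, 22, 27), (10, 22, 34), (13, 40, 9), (23, 37, 3), (23, 37, 36), (24, 27, 16), (24, 27, 34), (26, 36, 3), (32, 34, 16)}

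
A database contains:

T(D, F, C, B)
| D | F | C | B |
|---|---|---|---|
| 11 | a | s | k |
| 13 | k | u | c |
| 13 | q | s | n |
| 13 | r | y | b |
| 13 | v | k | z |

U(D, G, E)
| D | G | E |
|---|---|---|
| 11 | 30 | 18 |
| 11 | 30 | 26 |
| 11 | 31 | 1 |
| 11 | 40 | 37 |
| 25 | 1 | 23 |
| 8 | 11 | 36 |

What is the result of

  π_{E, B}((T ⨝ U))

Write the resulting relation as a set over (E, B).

T ⋈ U (natural join on D): {(11, a, s, k, 30, 18), (11, a, s, k, 30, 26), (11, a, s, k, 31, 1), (11, a, s, k, 40, 37)}
π_{E, B} gives {(1, k), (18, k), (26, k), (37, k)}.

{(1, k), (18, k), (26, k), (37, k)}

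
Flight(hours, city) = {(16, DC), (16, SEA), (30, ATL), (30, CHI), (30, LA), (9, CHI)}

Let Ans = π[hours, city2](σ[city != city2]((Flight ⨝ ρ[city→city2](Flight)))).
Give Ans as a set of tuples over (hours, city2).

{(16, DC), (16, SEA), (30, ATL), (30, CHI), (30, LA)}

ρ[city→city2]: schema becomes (hours, city2); tuples unchanged.
Flight ⋈ ρ[city→city2](Flight) (natural join on hours): {(16, DC, DC), (16, DC, SEA), (16, SEA, DC), (16, SEA, SEA), (30, ATL, ATL), (30, ATL, CHI), (30, ATL, LA), (30, CHI, ATL), (30, CHI, CHI), (30, CHI, LA), (30, LA, ATL), (30, LA, CHI), (30, LA, LA), (9, CHI, CHI)}
Apply σ_{city != city2}; surviving tuples: {(16, DC, SEA), (16, SEA, DC), (30, ATL, CHI), (30, ATL, LA), (30, CHI, ATL), (30, CHI, LA), (30, LA, ATL), (30, LA, CHI)}
π_{hours, city2} gives {(16, DC), (16, SEA), (30, ATL), (30, CHI), (30, LA)} (3 duplicate(s) eliminated).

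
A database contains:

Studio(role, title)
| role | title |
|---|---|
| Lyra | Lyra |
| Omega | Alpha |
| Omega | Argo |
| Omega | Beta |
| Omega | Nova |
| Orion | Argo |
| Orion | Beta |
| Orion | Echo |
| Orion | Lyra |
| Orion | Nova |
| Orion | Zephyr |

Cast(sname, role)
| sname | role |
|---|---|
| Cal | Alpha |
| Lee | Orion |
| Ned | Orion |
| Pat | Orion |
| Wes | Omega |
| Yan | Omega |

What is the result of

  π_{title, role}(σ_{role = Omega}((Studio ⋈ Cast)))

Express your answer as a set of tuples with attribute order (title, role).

{(Alpha, Omega), (Argo, Omega), (Beta, Omega), (Nova, Omega)}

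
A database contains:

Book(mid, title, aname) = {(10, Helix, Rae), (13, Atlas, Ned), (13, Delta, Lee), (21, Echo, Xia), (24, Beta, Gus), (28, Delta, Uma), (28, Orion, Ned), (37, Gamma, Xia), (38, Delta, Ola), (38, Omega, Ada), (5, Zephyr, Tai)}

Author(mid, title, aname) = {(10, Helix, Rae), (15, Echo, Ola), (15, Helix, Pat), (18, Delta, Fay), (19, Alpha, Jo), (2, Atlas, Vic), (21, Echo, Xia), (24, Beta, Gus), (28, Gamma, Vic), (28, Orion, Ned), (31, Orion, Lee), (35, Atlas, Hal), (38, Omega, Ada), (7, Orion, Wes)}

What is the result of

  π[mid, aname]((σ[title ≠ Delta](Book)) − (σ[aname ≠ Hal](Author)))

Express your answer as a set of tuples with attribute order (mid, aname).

{(13, Ned), (37, Xia), (5, Tai)}

Apply σ_{title ≠ Delta}; surviving tuples: {(10, Helix, Rae), (13, Atlas, Ned), (21, Echo, Xia), (24, Beta, Gus), (28, Orion, Ned), (37, Gamma, Xia), (38, Omega, Ada), (5, Zephyr, Tai)}
Apply σ_{aname ≠ Hal}; surviving tuples: {(10, Helix, Rae), (15, Echo, Ola), (15, Helix, Pat), (18, Delta, Fay), (19, Alpha, Jo), (2, Atlas, Vic), (21, Echo, Xia), (24, Beta, Gus), (28, Gamma, Vic), (28, Orion, Ned), (31, Orion, Lee), (38, Omega, Ada), (7, Orion, Wes)}
Taking the difference: {(13, Atlas, Ned), (37, Gamma, Xia), (5, Zephyr, Tai)}
π_{mid, aname} gives {(13, Ned), (37, Xia), (5, Tai)}.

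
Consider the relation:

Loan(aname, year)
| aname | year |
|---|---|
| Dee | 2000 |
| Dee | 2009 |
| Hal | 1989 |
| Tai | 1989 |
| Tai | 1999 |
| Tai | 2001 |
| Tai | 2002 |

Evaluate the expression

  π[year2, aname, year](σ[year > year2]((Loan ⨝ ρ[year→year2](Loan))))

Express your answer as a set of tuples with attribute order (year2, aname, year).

ρ[year→year2]: schema becomes (aname, year2); tuples unchanged.
Joining Loan and ρ[year→year2](Loan) on aname yields {(Dee, 2000, 2000), (Dee, 2000, 2009), (Dee, 2009, 2000), (Dee, 2009, 2009), (Hal, 1989, 1989), (Tai, 1989, 1989), (Tai, 1989, 1999), (Tai, 1989, 2001), (Tai, 1989, 2002), (Tai, 1999, 1989), (Tai, 1999, 1999), (Tai, 1999, 2001), (Tai, 1999, 2002), (Tai, 2001, 1989), (Tai, 2001, 1999), (Tai, 2001, 2001), (Tai, 2001, 2002), (Tai, 2002, 1989), (Tai, 2002, 1999), (Tai, 2002, 2001), (Tai, 2002, 2002)}.
Filtering on year > year2 leaves {(Dee, 2009, 2000), (Tai, 1999, 1989), (Tai, 2001, 1989), (Tai, 2001, 1999), (Tai, 2002, 1989), (Tai, 2002, 1999), (Tai, 2002, 2001)}.
π_{year2, aname, year} gives {(1989, Tai, 1999), (1989, Tai, 2001), (1989, Tai, 2002), (1999, Tai, 2001), (1999, Tai, 2002), (2000, Dee, 2009), (2001, Tai, 2002)}.

{(1989, Tai, 1999), (1989, Tai, 2001), (1989, Tai, 2002), (1999, Tai, 2001), (1999, Tai, 2002), (2000, Dee, 2009), (2001, Tai, 2002)}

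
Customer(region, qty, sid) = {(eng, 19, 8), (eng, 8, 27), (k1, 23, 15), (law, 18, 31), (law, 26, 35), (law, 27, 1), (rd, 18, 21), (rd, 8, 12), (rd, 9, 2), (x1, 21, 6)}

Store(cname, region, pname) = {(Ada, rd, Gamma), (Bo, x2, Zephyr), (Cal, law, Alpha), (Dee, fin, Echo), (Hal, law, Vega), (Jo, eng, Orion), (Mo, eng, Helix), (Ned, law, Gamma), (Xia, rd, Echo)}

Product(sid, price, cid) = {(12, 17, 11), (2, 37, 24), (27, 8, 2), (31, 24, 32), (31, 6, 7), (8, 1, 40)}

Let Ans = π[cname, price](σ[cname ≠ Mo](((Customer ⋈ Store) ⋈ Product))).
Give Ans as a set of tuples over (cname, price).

Customer ⋈ Store (natural join on region): {(eng, 19, 8, Jo, Orion), (eng, 19, 8, Mo, Helix), (eng, 8, 27, Jo, Orion), (eng, 8, 27, Mo, Helix), (law, 18, 31, Cal, Alpha), (law, 18, 31, Hal, Vega), (law, 18, 31, Ned, Gamma), (law, 26, 35, Cal, Alpha), (law, 26, 35, Hal, Vega), (law, 26, 35, Ned, Gamma), (law, 27, 1, Cal, Alpha), (law, 27, 1, Hal, Vega), (law, 27, 1, Ned, Gamma), (rd, 18, 21, Ada, Gamma), (rd, 18, 21, Xia, Echo), (rd, 8, 12, Ada, Gamma), (rd, 8, 12, Xia, Echo), (rd, 9, 2, Ada, Gamma), (rd, 9, 2, Xia, Echo)}
(Customer ⋈ Store) ⋈ Product (natural join on sid): {(eng, 19, 8, Jo, Orion, 1, 40), (eng, 19, 8, Mo, Helix, 1, 40), (eng, 8, 27, Jo, Orion, 8, 2), (eng, 8, 27, Mo, Helix, 8, 2), (law, 18, 31, Cal, Alpha, 24, 32), (law, 18, 31, Cal, Alpha, 6, 7), (law, 18, 31, Hal, Vega, 24, 32), (law, 18, 31, Hal, Vega, 6, 7), (law, 18, 31, Ned, Gamma, 24, 32), (law, 18, 31, Ned, Gamma, 6, 7), (rd, 8, 12, Ada, Gamma, 17, 11), (rd, 8, 12, Xia, Echo, 17, 11), (rd, 9, 2, Ada, Gamma, 37, 24), (rd, 9, 2, Xia, Echo, 37, 24)}
Selection cname ≠ Mo: {(eng, 19, 8, Jo, Orion, 1, 40), (eng, 8, 27, Jo, Orion, 8, 2), (law, 18, 31, Cal, Alpha, 24, 32), (law, 18, 31, Cal, Alpha, 6, 7), (law, 18, 31, Hal, Vega, 24, 32), (law, 18, 31, Hal, Vega, 6, 7), (law, 18, 31, Ned, Gamma, 24, 32), (law, 18, 31, Ned, Gamma, 6, 7), (rd, 8, 12, Ada, Gamma, 17, 11), (rd, 8, 12, Xia, Echo, 17, 11), (rd, 9, 2, Ada, Gamma, 37, 24), (rd, 9, 2, Xia, Echo, 37, 24)}
π_{cname, price} gives {(Ada, 17), (Ada, 37), (Cal, 24), (Cal, 6), (Hal, 24), (Hal, 6), (Jo, 1), (Jo, 8), (Ned, 24), (Ned, 6), (Xia, 17), (Xia, 37)}.

{(Ada, 17), (Ada, 37), (Cal, 24), (Cal, 6), (Hal, 24), (Hal, 6), (Jo, 1), (Jo, 8), (Ned, 24), (Ned, 6), (Xia, 17), (Xia, 37)}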